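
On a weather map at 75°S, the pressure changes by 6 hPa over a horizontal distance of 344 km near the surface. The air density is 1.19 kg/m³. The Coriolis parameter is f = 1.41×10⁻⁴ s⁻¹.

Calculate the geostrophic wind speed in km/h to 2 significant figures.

Pressure gradient: |∂P/∂n| = 600 Pa / 344000 m = 1.74×10⁻³ Pa/m
Geostrophic balance (pressure-gradient force = Coriolis force):
V_g = (1/(fρ)) |∂P/∂n| = 1.74×10⁻³ / (1.41×10⁻⁴ × 1.19) = 10.4 m/s
Converting: 10.4 m/s × 3.6 = 37 km/h

37 km/h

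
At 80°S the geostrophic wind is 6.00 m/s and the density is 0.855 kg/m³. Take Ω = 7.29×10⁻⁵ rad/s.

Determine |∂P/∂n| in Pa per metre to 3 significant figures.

7.37×10⁻⁴ Pa/m

Coriolis parameter at 80°S:
f = 2Ω sin φ = 2 × 7.29×10⁻⁵ × sin 80° = 1.44×10⁻⁴ s⁻¹
Geostrophic balance rearranged: |∂P/∂n| = f ρ V_g
|∂P/∂n| = 1.44×10⁻⁴ × 0.855 × 6.00 = 7.37×10⁻⁴ Pa/m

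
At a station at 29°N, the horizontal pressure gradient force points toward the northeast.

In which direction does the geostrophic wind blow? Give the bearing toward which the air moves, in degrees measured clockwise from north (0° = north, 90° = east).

The pressure-gradient force points toward the northeast (bearing 045°).
Geostrophic balance: in the Northern Hemisphere the Coriolis force deflects motion to the right, so the geostrophic wind blows 90° to the right of the pressure-gradient force (low pressure on the left).
Rotating 045° by 90° clockwise gives 135° — the wind blows toward the southeast.

135°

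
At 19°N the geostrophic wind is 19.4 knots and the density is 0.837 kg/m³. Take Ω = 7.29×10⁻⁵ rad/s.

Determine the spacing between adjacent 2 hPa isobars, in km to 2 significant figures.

Coriolis parameter at 19°N:
f = 2Ω sin φ = 2 × 7.29×10⁻⁵ × sin 19° = 4.75×10⁻⁵ s⁻¹
Wind speed in SI: 19.4 knots = 9.98 m/s
Geostrophic balance rearranged: |∂P/∂n| = f ρ V_g
|∂P/∂n| = 4.75×10⁻⁵ × 0.837 × 9.98 = 3.97×10⁻⁴ Pa/m
Isobar spacing: Δn = ΔP/|∂P/∂n| = 200 Pa / 3.97×10⁻⁴ Pa/m = 504389 m ≈ 500 km

500 km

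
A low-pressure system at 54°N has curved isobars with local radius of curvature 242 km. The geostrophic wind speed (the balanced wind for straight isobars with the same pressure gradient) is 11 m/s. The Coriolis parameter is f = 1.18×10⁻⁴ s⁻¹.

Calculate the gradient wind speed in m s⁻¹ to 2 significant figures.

Around a low, centrifugal force acts outward with Coriolis, so pressure-gradient force balances both:
(1/ρ)|∂P/∂n| = fV + V²/R  →  V² + fR·V − fR·V_g = 0
With fR = 1.18×10⁻⁴ × 242×10³ m = 28.6 m/s:
V = [−fR + √((fR)² + 4 fR V_g)]/2 = [−28.6 + √(28.6² + 4×28.6×11)]/2 = 8.48 m/s
Subgeostrophic (V < V_g = 11 m/s), as expected around a low.

8.5 m s⁻¹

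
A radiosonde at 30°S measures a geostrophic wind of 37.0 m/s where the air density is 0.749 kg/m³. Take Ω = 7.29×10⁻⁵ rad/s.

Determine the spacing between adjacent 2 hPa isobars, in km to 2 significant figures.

Coriolis parameter at 30°S:
f = 2Ω sin φ = 2 × 7.29×10⁻⁵ × sin 30° = 7.29×10⁻⁵ s⁻¹
Geostrophic balance rearranged: |∂P/∂n| = f ρ V_g
|∂P/∂n| = 7.29×10⁻⁵ × 0.749 × 37.0 = 2.02×10⁻³ Pa/m
Isobar spacing: Δn = ΔP/|∂P/∂n| = 200 Pa / 2.02×10⁻³ Pa/m = 98996 m ≈ 99 km

99 km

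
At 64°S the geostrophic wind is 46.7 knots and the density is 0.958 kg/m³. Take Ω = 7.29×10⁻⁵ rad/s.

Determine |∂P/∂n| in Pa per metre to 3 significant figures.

Coriolis parameter at 64°S:
f = 2Ω sin φ = 2 × 7.29×10⁻⁵ × sin 64° = 1.31×10⁻⁴ s⁻¹
Wind speed in SI: 46.7 knots = 24.0 m/s
Geostrophic balance rearranged: |∂P/∂n| = f ρ V_g
|∂P/∂n| = 1.31×10⁻⁴ × 0.958 × 24.0 = 3.02×10⁻³ Pa/m

3.02×10⁻³ Pa/m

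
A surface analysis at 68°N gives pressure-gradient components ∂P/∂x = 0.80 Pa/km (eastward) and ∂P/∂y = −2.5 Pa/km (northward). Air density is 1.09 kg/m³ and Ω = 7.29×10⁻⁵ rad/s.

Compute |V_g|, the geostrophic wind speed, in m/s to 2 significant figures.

Coriolis parameter at 68°N:
f = 2Ω sin φ = 2 × 7.29×10⁻⁵ × sin 68° = 1.35×10⁻⁴ s⁻¹
Component geostrophic relations (x east, y north):
u_g = −(1/(fρ)) ∂P/∂y,  v_g = (1/(fρ)) ∂P/∂x
u_g = −(−2.5×10⁻³)/(1.35×10⁻⁴ × 1.09) = 17.0 m/s;  v_g = (0.80×10⁻³)/(1.35×10⁻⁴ × 1.09) = 5.43 m/s
|V_g| = √(u_g² + v_g²) = 17.8 m/s

18 m/s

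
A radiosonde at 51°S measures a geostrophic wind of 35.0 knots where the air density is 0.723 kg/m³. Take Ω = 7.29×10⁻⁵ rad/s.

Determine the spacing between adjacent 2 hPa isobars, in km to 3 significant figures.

Coriolis parameter at 51°S:
f = 2Ω sin φ = 2 × 7.29×10⁻⁵ × sin 51° = 1.13×10⁻⁴ s⁻¹
Wind speed in SI: 35.0 knots = 18.0 m/s
Geostrophic balance rearranged: |∂P/∂n| = f ρ V_g
|∂P/∂n| = 1.13×10⁻⁴ × 0.723 × 18.0 = 1.48×10⁻³ Pa/m
Isobar spacing: Δn = ΔP/|∂P/∂n| = 200 Pa / 1.48×10⁻³ Pa/m = 135589 m ≈ 136 km

136 km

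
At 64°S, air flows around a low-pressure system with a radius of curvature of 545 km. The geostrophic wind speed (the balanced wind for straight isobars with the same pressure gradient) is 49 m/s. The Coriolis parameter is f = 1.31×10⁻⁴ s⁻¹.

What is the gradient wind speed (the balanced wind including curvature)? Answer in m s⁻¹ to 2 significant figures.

Around a low, centrifugal force acts outward with Coriolis, so pressure-gradient force balances both:
(1/ρ)|∂P/∂n| = fV + V²/R  →  V² + fR·V − fR·V_g = 0
With fR = 1.31×10⁻⁴ × 545×10³ m = 71.4 m/s:
V = [−fR + √((fR)² + 4 fR V_g)]/2 = [−71.4 + √(71.4² + 4×71.4×49)]/2 = 33.4 m/s
Subgeostrophic (V < V_g = 49 m/s), as expected around a low.

33 m s⁻¹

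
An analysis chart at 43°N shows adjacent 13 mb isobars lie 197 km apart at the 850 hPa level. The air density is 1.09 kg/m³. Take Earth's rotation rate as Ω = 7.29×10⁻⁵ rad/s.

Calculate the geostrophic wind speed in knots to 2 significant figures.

120 knots

Coriolis parameter at 43°N:
f = 2Ω sin φ = 2 × 7.29×10⁻⁵ × sin 43° = 9.94×10⁻⁵ s⁻¹
Pressure gradient: |∂P/∂n| = 1300 Pa / 197000 m = 6.60×10⁻³ Pa/m
Geostrophic balance (pressure-gradient force = Coriolis force):
V_g = (1/(fρ)) |∂P/∂n| = 6.60×10⁻³ / (9.94×10⁻⁵ × 1.09) = 60.9 m/s
Converting: 60.9 m/s × 1.944 = 120 knots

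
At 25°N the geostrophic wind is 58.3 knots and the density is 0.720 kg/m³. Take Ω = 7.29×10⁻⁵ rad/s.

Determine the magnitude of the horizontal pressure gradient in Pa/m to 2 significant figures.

1.3×10⁻³ Pa/m

Coriolis parameter at 25°N:
f = 2Ω sin φ = 2 × 7.29×10⁻⁵ × sin 25° = 6.16×10⁻⁵ s⁻¹
Wind speed in SI: 58.3 knots = 30.0 m/s
Geostrophic balance rearranged: |∂P/∂n| = f ρ V_g
|∂P/∂n| = 6.16×10⁻⁵ × 0.720 × 30.0 = 1.33×10⁻³ Pa/m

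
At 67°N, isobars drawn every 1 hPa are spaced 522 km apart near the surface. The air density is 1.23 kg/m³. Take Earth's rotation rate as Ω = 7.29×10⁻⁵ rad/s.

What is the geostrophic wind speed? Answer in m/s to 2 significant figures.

Coriolis parameter at 67°N:
f = 2Ω sin φ = 2 × 7.29×10⁻⁵ × sin 67° = 1.34×10⁻⁴ s⁻¹
Pressure gradient: |∂P/∂n| = 100 Pa / 522000 m = 1.92×10⁻⁴ Pa/m
Geostrophic balance (pressure-gradient force = Coriolis force):
V_g = (1/(fρ)) |∂P/∂n| = 1.92×10⁻⁴ / (1.34×10⁻⁴ × 1.23) = 1.16 m/s

1.2 m/s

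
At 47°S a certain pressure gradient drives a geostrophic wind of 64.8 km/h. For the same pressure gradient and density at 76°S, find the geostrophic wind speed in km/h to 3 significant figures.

48.8 km/h

With the same pressure gradient and density, V_g ∝ 1/f ∝ 1/sin φ.
V₂ = V₁ · sin φ₁ / sin φ₂ = 64.8 × sin 47° / sin 76°
V₂ = 64.8 × 0.7314/0.9703 = 48.8 km/h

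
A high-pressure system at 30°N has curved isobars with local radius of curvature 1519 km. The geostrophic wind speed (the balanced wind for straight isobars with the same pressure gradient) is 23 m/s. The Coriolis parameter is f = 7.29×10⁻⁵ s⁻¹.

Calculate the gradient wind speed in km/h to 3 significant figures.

Around a high, pressure-gradient force acts outward with centrifugal, so Coriolis balances both:
fV = (1/ρ)|∂P/∂n| + V²/R  →  V² − fR·V + fR·V_g = 0
With fR = 7.29×10⁻⁵ × 1519×10³ m = 111 m/s:
V = [fR − √((fR)² − 4 fR V_g)]/2 = [111 − √(111² − 4×111×23)]/2 = 32.6 m/s
Supergeostrophic (V > V_g = 23 m/s), as expected around a high.
Converting: 32.6 m/s × 3.6 = 117 km/h

117 km/h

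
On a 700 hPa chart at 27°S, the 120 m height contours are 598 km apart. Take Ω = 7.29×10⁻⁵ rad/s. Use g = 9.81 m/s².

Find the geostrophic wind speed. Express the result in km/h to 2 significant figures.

Coriolis parameter at 27°S:
f = 2Ω sin φ = 2 × 7.29×10⁻⁵ × sin 27° = 6.62×10⁻⁵ s⁻¹
Height gradient: |∂Z/∂n| = 120 m / 598000 m = 2.01×10⁻⁴
On a pressure surface, geostrophic balance gives V_g = (g/f)|∂Z/∂n|:
V_g = 9.81 × 2.01×10⁻⁴ / 6.62×10⁻⁵ = 29.7 m/s
Converting: 29.7 m/s × 3.6 = 110 km/h

110 km/h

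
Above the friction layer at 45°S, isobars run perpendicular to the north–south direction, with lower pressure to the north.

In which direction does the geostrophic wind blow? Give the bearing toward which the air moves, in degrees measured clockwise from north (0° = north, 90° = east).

The pressure-gradient force points toward the north (bearing 000°).
Geostrophic balance: in the Southern Hemisphere the Coriolis force deflects motion to the left, so the geostrophic wind blows 90° to the left of the pressure-gradient force (low pressure on the right).
Rotating 000° by 90° counterclockwise gives 270° — the wind blows toward the west.

270°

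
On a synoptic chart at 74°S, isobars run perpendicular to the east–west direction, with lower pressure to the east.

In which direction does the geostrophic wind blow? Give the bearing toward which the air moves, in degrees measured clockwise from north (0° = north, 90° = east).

The pressure-gradient force points toward the east (bearing 090°).
Geostrophic balance: in the Southern Hemisphere the Coriolis force deflects motion to the left, so the geostrophic wind blows 90° to the left of the pressure-gradient force (low pressure on the right).
Rotating 090° by 90° counterclockwise gives 000° — the wind blows toward the north.

000°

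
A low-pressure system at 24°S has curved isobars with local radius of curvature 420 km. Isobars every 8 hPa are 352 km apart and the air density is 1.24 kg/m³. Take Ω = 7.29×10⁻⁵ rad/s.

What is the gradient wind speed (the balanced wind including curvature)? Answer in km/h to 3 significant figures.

Coriolis parameter at 24°S:
f = 2Ω sin φ = 2 × 7.29×10⁻⁵ × sin 24° = 5.93×10⁻⁵ s⁻¹
Pressure gradient: |∂P/∂n| = 800 Pa / 352000 m = 2.27×10⁻³ Pa/m
Geostrophic speed: V_g = |∂P/∂n|/(fρ) = 2.27×10⁻³/(5.93×10⁻⁵ × 1.24) = 30.9 m/s
Around a low, centrifugal force acts outward with Coriolis, so pressure-gradient force balances both:
(1/ρ)|∂P/∂n| = fV + V²/R  →  V² + fR·V − fR·V_g = 0
With fR = 5.93×10⁻⁵ × 420×10³ m = 24.9 m/s:
V = [−fR + √((fR)² + 4 fR V_g)]/2 = [−24.9 + √(24.9² + 4×24.9×30.9)]/2 = 18 m/s
Subgeostrophic (V < V_g = 30.9 m/s), as expected around a low.
Converting: 18 m/s × 3.6 = 64.7 km/h

64.7 km/h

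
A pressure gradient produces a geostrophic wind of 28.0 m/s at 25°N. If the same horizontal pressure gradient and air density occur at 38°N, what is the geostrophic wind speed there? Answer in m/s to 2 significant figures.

With the same pressure gradient and density, V_g ∝ 1/f ∝ 1/sin φ.
V₂ = V₁ · sin φ₁ / sin φ₂ = 28.0 × sin 25° / sin 38°
V₂ = 28.0 × 0.4226/0.6157 = 19 m/s

19 m/s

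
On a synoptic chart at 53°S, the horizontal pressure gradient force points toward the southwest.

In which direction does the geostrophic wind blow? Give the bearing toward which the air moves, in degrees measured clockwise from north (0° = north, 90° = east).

The pressure-gradient force points toward the southwest (bearing 225°).
Geostrophic balance: in the Southern Hemisphere the Coriolis force deflects motion to the left, so the geostrophic wind blows 90° to the left of the pressure-gradient force (low pressure on the right).
Rotating 225° by 90° counterclockwise gives 135° — the wind blows toward the southeast.

135°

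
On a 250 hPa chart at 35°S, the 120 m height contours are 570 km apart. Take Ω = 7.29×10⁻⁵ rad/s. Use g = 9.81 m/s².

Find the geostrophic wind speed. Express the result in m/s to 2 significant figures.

25 m/s

Coriolis parameter at 35°S:
f = 2Ω sin φ = 2 × 7.29×10⁻⁵ × sin 35° = 8.36×10⁻⁵ s⁻¹
Height gradient: |∂Z/∂n| = 120 m / 570000 m = 2.11×10⁻⁴
On a pressure surface, geostrophic balance gives V_g = (g/f)|∂Z/∂n|:
V_g = 9.81 × 2.11×10⁻⁴ / 8.36×10⁻⁵ = 24.7 m/s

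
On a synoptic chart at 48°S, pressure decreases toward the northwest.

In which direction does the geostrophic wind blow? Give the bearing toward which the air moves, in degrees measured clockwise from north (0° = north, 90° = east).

225°

The pressure-gradient force points toward the northwest (bearing 315°).
Geostrophic balance: in the Southern Hemisphere the Coriolis force deflects motion to the left, so the geostrophic wind blows 90° to the left of the pressure-gradient force (low pressure on the right).
Rotating 315° by 90° counterclockwise gives 225° — the wind blows toward the southwest.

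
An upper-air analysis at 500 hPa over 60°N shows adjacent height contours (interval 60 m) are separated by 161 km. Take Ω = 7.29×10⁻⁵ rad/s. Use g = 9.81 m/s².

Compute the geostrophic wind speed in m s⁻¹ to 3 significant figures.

29.0 m s⁻¹

Coriolis parameter at 60°N:
f = 2Ω sin φ = 2 × 7.29×10⁻⁵ × sin 60° = 1.26×10⁻⁴ s⁻¹
Height gradient: |∂Z/∂n| = 60 m / 161000 m = 3.73×10⁻⁴
On a pressure surface, geostrophic balance gives V_g = (g/f)|∂Z/∂n|:
V_g = 9.81 × 3.73×10⁻⁴ / 1.26×10⁻⁴ = 29.0 m/s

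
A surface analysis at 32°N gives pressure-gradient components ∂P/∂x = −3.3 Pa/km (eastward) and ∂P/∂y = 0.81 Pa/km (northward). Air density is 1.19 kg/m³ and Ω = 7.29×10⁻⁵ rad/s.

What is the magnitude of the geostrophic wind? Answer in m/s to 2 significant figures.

Coriolis parameter at 32°N:
f = 2Ω sin φ = 2 × 7.29×10⁻⁵ × sin 32° = 7.73×10⁻⁵ s⁻¹
Component geostrophic relations (x east, y north):
u_g = −(1/(fρ)) ∂P/∂y,  v_g = (1/(fρ)) ∂P/∂x
u_g = −(0.81×10⁻³)/(7.73×10⁻⁵ × 1.19) = −8.81 m/s;  v_g = (−3.3×10⁻³)/(7.73×10⁻⁵ × 1.19) = −35.9 m/s
|V_g| = √(u_g² + v_g²) = 37.0 m/s

37 m/s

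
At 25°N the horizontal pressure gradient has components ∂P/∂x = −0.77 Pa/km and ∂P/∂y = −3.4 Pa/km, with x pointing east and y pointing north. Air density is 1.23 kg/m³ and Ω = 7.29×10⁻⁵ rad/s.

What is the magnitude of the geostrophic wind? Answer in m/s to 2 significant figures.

46 m/s

Coriolis parameter at 25°N:
f = 2Ω sin φ = 2 × 7.29×10⁻⁵ × sin 25° = 6.16×10⁻⁵ s⁻¹
Component geostrophic relations (x east, y north):
u_g = −(1/(fρ)) ∂P/∂y,  v_g = (1/(fρ)) ∂P/∂x
u_g = −(−3.4×10⁻³)/(6.16×10⁻⁵ × 1.23) = 44.9 m/s;  v_g = (−0.77×10⁻³)/(6.16×10⁻⁵ × 1.23) = −10.2 m/s
|V_g| = √(u_g² + v_g²) = 46.0 m/s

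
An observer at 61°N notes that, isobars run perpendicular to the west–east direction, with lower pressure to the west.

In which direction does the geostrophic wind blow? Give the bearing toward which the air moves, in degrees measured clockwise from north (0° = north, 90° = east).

000°

The pressure-gradient force points toward the west (bearing 270°).
Geostrophic balance: in the Northern Hemisphere the Coriolis force deflects motion to the right, so the geostrophic wind blows 90° to the right of the pressure-gradient force (low pressure on the left).
Rotating 270° by 90° clockwise gives 000° — the wind blows toward the north.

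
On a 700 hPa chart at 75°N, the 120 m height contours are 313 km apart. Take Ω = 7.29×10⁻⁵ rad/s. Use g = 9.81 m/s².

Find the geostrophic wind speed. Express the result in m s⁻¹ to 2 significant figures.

Coriolis parameter at 75°N:
f = 2Ω sin φ = 2 × 7.29×10⁻⁵ × sin 75° = 1.41×10⁻⁴ s⁻¹
Height gradient: |∂Z/∂n| = 120 m / 313000 m = 3.83×10⁻⁴
On a pressure surface, geostrophic balance gives V_g = (g/f)|∂Z/∂n|:
V_g = 9.81 × 3.83×10⁻⁴ / 1.41×10⁻⁴ = 26.7 m/s

27 m s⁻¹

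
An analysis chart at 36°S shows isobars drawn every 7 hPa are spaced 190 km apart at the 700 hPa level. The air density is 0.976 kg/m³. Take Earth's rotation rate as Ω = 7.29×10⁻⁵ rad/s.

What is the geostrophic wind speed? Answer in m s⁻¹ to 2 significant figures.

44 m s⁻¹

Coriolis parameter at 36°S:
f = 2Ω sin φ = 2 × 7.29×10⁻⁵ × sin 36° = 8.57×10⁻⁵ s⁻¹
Pressure gradient: |∂P/∂n| = 700 Pa / 190000 m = 3.68×10⁻³ Pa/m
Geostrophic balance (pressure-gradient force = Coriolis force):
V_g = (1/(fρ)) |∂P/∂n| = 3.68×10⁻³ / (8.57×10⁻⁵ × 0.976) = 44.0 m/s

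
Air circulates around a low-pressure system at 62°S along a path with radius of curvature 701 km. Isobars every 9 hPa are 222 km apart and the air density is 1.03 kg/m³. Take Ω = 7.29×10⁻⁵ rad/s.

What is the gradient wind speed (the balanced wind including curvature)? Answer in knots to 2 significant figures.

Coriolis parameter at 62°S:
f = 2Ω sin φ = 2 × 7.29×10⁻⁵ × sin 62° = 1.29×10⁻⁴ s⁻¹
Pressure gradient: |∂P/∂n| = 900 Pa / 222000 m = 4.05×10⁻³ Pa/m
Geostrophic speed: V_g = |∂P/∂n|/(fρ) = 4.05×10⁻³/(1.29×10⁻⁴ × 1.03) = 30.6 m/s
Around a low, centrifugal force acts outward with Coriolis, so pressure-gradient force balances both:
(1/ρ)|∂P/∂n| = fV + V²/R  →  V² + fR·V − fR·V_g = 0
With fR = 1.29×10⁻⁴ × 701×10³ m = 90.2 m/s:
V = [−fR + √((fR)² + 4 fR V_g)]/2 = [−90.2 + √(90.2² + 4×90.2×30.6)]/2 = 24.1 m/s
Subgeostrophic (V < V_g = 30.6 m/s), as expected around a low.
Converting: 24.1 m/s × 1.944 = 47 knots

47 knots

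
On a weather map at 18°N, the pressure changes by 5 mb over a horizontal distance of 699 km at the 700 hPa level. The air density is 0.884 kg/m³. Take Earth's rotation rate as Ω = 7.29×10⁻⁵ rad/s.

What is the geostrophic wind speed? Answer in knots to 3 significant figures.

Coriolis parameter at 18°N:
f = 2Ω sin φ = 2 × 7.29×10⁻⁵ × sin 18° = 4.51×10⁻⁵ s⁻¹
Pressure gradient: |∂P/∂n| = 500 Pa / 699000 m = 7.15×10⁻⁴ Pa/m
Geostrophic balance (pressure-gradient force = Coriolis force):
V_g = (1/(fρ)) |∂P/∂n| = 7.15×10⁻⁴ / (4.51×10⁻⁵ × 0.884) = 18.0 m/s
Converting: 18.0 m/s × 1.944 = 34.9 knots

34.9 knots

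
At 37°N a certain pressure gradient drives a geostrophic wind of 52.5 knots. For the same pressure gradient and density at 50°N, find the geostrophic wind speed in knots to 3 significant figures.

With the same pressure gradient and density, V_g ∝ 1/f ∝ 1/sin φ.
V₂ = V₁ · sin φ₁ / sin φ₂ = 52.5 × sin 37° / sin 50°
V₂ = 52.5 × 0.6018/0.7660 = 41.2 knots

41.2 knots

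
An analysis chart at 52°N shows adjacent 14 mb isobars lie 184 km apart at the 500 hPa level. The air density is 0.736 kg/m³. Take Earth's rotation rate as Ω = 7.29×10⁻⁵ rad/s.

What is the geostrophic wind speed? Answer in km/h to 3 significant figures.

324 km/h

Coriolis parameter at 52°N:
f = 2Ω sin φ = 2 × 7.29×10⁻⁵ × sin 52° = 1.15×10⁻⁴ s⁻¹
Pressure gradient: |∂P/∂n| = 1400 Pa / 184000 m = 7.61×10⁻³ Pa/m
Geostrophic balance (pressure-gradient force = Coriolis force):
V_g = (1/(fρ)) |∂P/∂n| = 7.61×10⁻³ / (1.15×10⁻⁴ × 0.736) = 90.0 m/s
Converting: 90.0 m/s × 3.6 = 324 km/h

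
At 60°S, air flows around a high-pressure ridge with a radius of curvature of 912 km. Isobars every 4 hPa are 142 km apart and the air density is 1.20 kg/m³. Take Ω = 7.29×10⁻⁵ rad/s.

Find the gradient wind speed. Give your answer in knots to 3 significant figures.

45.3 knots

Coriolis parameter at 60°S:
f = 2Ω sin φ = 2 × 7.29×10⁻⁵ × sin 60° = 1.26×10⁻⁴ s⁻¹
Pressure gradient: |∂P/∂n| = 400 Pa / 142000 m = 2.82×10⁻³ Pa/m
Geostrophic speed: V_g = |∂P/∂n|/(fρ) = 2.82×10⁻³/(1.26×10⁻⁴ × 1.20) = 18.6 m/s
Around a high, pressure-gradient force acts outward with centrifugal, so Coriolis balances both:
fV = (1/ρ)|∂P/∂n| + V²/R  →  V² − fR·V + fR·V_g = 0
With fR = 1.26×10⁻⁴ × 912×10³ m = 115 m/s:
V = [fR − √((fR)² − 4 fR V_g)]/2 = [115 − √(115² − 4×115×18.6)]/2 = 23.3 m/s
Supergeostrophic (V > V_g = 18.6 m/s), as expected around a high.
Converting: 23.3 m/s × 1.944 = 45.3 knots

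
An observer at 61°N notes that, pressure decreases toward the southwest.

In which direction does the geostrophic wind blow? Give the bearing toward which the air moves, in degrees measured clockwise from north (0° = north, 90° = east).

The pressure-gradient force points toward the southwest (bearing 225°).
Geostrophic balance: in the Northern Hemisphere the Coriolis force deflects motion to the right, so the geostrophic wind blows 90° to the right of the pressure-gradient force (low pressure on the left).
Rotating 225° by 90° clockwise gives 315° — the wind blows toward the northwest.

315°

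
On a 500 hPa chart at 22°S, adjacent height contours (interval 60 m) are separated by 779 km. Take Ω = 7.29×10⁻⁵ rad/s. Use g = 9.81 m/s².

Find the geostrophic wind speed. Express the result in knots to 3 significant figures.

26.9 knots

Coriolis parameter at 22°S:
f = 2Ω sin φ = 2 × 7.29×10⁻⁵ × sin 22° = 5.46×10⁻⁵ s⁻¹
Height gradient: |∂Z/∂n| = 60 m / 779000 m = 7.70×10⁻⁵
On a pressure surface, geostrophic balance gives V_g = (g/f)|∂Z/∂n|:
V_g = 9.81 × 7.70×10⁻⁵ / 5.46×10⁻⁵ = 13.8 m/s
Converting: 13.8 m/s × 1.944 = 26.9 knots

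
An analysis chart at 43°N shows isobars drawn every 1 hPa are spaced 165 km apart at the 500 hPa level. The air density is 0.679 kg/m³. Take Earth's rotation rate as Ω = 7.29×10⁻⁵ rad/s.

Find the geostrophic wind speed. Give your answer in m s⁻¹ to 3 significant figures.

Coriolis parameter at 43°N:
f = 2Ω sin φ = 2 × 7.29×10⁻⁵ × sin 43° = 9.94×10⁻⁵ s⁻¹
Pressure gradient: |∂P/∂n| = 100 Pa / 165000 m = 6.06×10⁻⁴ Pa/m
Geostrophic balance (pressure-gradient force = Coriolis force):
V_g = (1/(fρ)) |∂P/∂n| = 6.06×10⁻⁴ / (9.94×10⁻⁵ × 0.679) = 8.98 m/s

8.98 m s⁻¹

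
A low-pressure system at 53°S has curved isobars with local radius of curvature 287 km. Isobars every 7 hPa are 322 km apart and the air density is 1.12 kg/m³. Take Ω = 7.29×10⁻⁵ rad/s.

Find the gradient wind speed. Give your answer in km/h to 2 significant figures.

Coriolis parameter at 53°S:
f = 2Ω sin φ = 2 × 7.29×10⁻⁵ × sin 53° = 1.16×10⁻⁴ s⁻¹
Pressure gradient: |∂P/∂n| = 700 Pa / 322000 m = 2.17×10⁻³ Pa/m
Geostrophic speed: V_g = |∂P/∂n|/(fρ) = 2.17×10⁻³/(1.16×10⁻⁴ × 1.12) = 16.7 m/s
Around a low, centrifugal force acts outward with Coriolis, so pressure-gradient force balances both:
(1/ρ)|∂P/∂n| = fV + V²/R  →  V² + fR·V − fR·V_g = 0
With fR = 1.16×10⁻⁴ × 287×10³ m = 33.4 m/s:
V = [−fR + √((fR)² + 4 fR V_g)]/2 = [−33.4 + √(33.4² + 4×33.4×16.7)]/2 = 12.2 m/s
Subgeostrophic (V < V_g = 16.7 m/s), as expected around a low.
Converting: 12.2 m/s × 3.6 = 44 km/h

44 km/h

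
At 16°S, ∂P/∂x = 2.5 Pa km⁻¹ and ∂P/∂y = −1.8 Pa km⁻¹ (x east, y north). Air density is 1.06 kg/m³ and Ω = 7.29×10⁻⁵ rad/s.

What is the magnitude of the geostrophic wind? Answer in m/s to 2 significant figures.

Coriolis parameter at 16°S:
f = 2Ω sin φ = 2 × 7.29×10⁻⁵ × sin 16° = 4.02×10⁻⁵ s⁻¹
In the Southern Hemisphere f is negative: f = −4.02×10⁻⁵ s⁻¹.
Component geostrophic relations (x east, y north):
u_g = −(1/(fρ)) ∂P/∂y,  v_g = (1/(fρ)) ∂P/∂x
u_g = −(−1.8×10⁻³)/(−4.02×10⁻⁵ × 1.06) = −42.3 m/s;  v_g = (2.5×10⁻³)/(−4.02×10⁻⁵ × 1.06) = −58.7 m/s
|V_g| = √(u_g² + v_g²) = 72.3 m/s

72 m/s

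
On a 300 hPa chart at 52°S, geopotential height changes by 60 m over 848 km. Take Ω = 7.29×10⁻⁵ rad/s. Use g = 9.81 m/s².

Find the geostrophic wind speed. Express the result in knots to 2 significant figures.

12 knots

Coriolis parameter at 52°S:
f = 2Ω sin φ = 2 × 7.29×10⁻⁵ × sin 52° = 1.15×10⁻⁴ s⁻¹
Height gradient: |∂Z/∂n| = 60 m / 848000 m = 7.08×10⁻⁵
On a pressure surface, geostrophic balance gives V_g = (g/f)|∂Z/∂n|:
V_g = 9.81 × 7.08×10⁻⁵ / 1.15×10⁻⁴ = 6.04 m/s
Converting: 6.04 m/s × 1.944 = 12 knots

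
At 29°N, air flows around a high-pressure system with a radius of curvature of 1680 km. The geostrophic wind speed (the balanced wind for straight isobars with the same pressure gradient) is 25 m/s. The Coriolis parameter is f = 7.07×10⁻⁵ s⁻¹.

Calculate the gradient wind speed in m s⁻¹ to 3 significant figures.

Around a high, pressure-gradient force acts outward with centrifugal, so Coriolis balances both:
fV = (1/ρ)|∂P/∂n| + V²/R  →  V² − fR·V + fR·V_g = 0
With fR = 7.07×10⁻⁵ × 1680×10³ m = 119 m/s:
V = [fR − √((fR)² − 4 fR V_g)]/2 = [119 − √(119² − 4×119×25)]/2 = 35.8 m/s
Supergeostrophic (V > V_g = 25 m/s), as expected around a high.

35.8 m s⁻¹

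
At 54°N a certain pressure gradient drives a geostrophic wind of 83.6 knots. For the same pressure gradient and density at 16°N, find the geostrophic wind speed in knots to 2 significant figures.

250 knots

With the same pressure gradient and density, V_g ∝ 1/f ∝ 1/sin φ.
V₂ = V₁ · sin φ₁ / sin φ₂ = 83.6 × sin 54° / sin 16°
V₂ = 83.6 × 0.8090/0.2756 = 250 knots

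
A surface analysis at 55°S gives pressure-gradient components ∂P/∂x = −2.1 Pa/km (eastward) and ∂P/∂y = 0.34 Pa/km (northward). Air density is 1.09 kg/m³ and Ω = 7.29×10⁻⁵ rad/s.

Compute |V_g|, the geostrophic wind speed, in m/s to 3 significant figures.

16.3 m/s

Coriolis parameter at 55°S:
f = 2Ω sin φ = 2 × 7.29×10⁻⁵ × sin 55° = 1.19×10⁻⁴ s⁻¹
In the Southern Hemisphere f is negative: f = −1.19×10⁻⁴ s⁻¹.
Component geostrophic relations (x east, y north):
u_g = −(1/(fρ)) ∂P/∂y,  v_g = (1/(fρ)) ∂P/∂x
u_g = −(0.34×10⁻³)/(−1.19×10⁻⁴ × 1.09) = 2.61 m/s;  v_g = (−2.1×10⁻³)/(−1.19×10⁻⁴ × 1.09) = 16.1 m/s
|V_g| = √(u_g² + v_g²) = 16.3 m/s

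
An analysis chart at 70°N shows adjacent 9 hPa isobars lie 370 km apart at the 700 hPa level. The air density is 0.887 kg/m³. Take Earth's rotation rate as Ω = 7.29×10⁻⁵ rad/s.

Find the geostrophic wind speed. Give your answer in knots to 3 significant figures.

Coriolis parameter at 70°N:
f = 2Ω sin φ = 2 × 7.29×10⁻⁵ × sin 70° = 1.37×10⁻⁴ s⁻¹
Pressure gradient: |∂P/∂n| = 900 Pa / 370000 m = 2.43×10⁻³ Pa/m
Geostrophic balance (pressure-gradient force = Coriolis force):
V_g = (1/(fρ)) |∂P/∂n| = 2.43×10⁻³ / (1.37×10⁻⁴ × 0.887) = 20.0 m/s
Converting: 20.0 m/s × 1.944 = 38.9 knots

38.9 knots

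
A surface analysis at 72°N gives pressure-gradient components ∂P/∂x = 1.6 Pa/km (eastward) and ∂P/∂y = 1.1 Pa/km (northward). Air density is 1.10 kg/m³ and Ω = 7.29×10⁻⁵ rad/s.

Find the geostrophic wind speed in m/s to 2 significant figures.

13 m/s

Coriolis parameter at 72°N:
f = 2Ω sin φ = 2 × 7.29×10⁻⁵ × sin 72° = 1.39×10⁻⁴ s⁻¹
Component geostrophic relations (x east, y north):
u_g = −(1/(fρ)) ∂P/∂y,  v_g = (1/(fρ)) ∂P/∂x
u_g = −(1.1×10⁻³)/(1.39×10⁻⁴ × 1.10) = −7.21 m/s;  v_g = (1.6×10⁻³)/(1.39×10⁻⁴ × 1.10) = 10.5 m/s
|V_g| = √(u_g² + v_g²) = 12.7 m/s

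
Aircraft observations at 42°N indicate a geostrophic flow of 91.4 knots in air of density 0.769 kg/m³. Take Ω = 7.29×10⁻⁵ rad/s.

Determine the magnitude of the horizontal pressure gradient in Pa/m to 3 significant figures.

Coriolis parameter at 42°N:
f = 2Ω sin φ = 2 × 7.29×10⁻⁵ × sin 42° = 9.76×10⁻⁵ s⁻¹
Wind speed in SI: 91.4 knots = 47.0 m/s
Geostrophic balance rearranged: |∂P/∂n| = f ρ V_g
|∂P/∂n| = 9.76×10⁻⁵ × 0.769 × 47.0 = 3.53×10⁻³ Pa/m

3.53×10⁻³ Pa/m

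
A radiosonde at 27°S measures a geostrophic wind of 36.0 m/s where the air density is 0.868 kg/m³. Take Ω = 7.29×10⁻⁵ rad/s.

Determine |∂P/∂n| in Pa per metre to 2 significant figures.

2.1×10⁻³ Pa/m

Coriolis parameter at 27°S:
f = 2Ω sin φ = 2 × 7.29×10⁻⁵ × sin 27° = 6.62×10⁻⁵ s⁻¹
Geostrophic balance rearranged: |∂P/∂n| = f ρ V_g
|∂P/∂n| = 6.62×10⁻⁵ × 0.868 × 36.0 = 2.07×10⁻³ Pa/m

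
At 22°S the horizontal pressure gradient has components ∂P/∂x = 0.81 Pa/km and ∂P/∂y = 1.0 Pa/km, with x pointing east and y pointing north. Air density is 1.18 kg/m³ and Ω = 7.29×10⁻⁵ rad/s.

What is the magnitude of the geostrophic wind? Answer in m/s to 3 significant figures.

Coriolis parameter at 22°S:
f = 2Ω sin φ = 2 × 7.29×10⁻⁵ × sin 22° = 5.46×10⁻⁵ s⁻¹
In the Southern Hemisphere f is negative: f = −5.46×10⁻⁵ s⁻¹.
Component geostrophic relations (x east, y north):
u_g = −(1/(fρ)) ∂P/∂y,  v_g = (1/(fρ)) ∂P/∂x
u_g = −(1.0×10⁻³)/(−5.46×10⁻⁵ × 1.18) = 15.5 m/s;  v_g = (0.81×10⁻³)/(−5.46×10⁻⁵ × 1.18) = −12.6 m/s
|V_g| = √(u_g² + v_g²) = 20.0 m/s

20.0 m/s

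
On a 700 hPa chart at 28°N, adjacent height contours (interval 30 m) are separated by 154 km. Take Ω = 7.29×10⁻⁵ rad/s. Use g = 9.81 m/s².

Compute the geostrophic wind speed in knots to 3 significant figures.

54.3 knots

Coriolis parameter at 28°N:
f = 2Ω sin φ = 2 × 7.29×10⁻⁵ × sin 28° = 6.84×10⁻⁵ s⁻¹
Height gradient: |∂Z/∂n| = 30 m / 154000 m = 1.95×10⁻⁴
On a pressure surface, geostrophic balance gives V_g = (g/f)|∂Z/∂n|:
V_g = 9.81 × 1.95×10⁻⁴ / 6.84×10⁻⁵ = 27.9 m/s
Converting: 27.9 m/s × 1.944 = 54.3 knots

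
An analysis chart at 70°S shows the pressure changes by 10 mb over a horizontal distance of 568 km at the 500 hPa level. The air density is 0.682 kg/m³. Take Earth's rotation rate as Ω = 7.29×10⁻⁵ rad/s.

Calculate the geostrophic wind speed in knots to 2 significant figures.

Coriolis parameter at 70°S:
f = 2Ω sin φ = 2 × 7.29×10⁻⁵ × sin 70° = 1.37×10⁻⁴ s⁻¹
Pressure gradient: |∂P/∂n| = 1000 Pa / 568000 m = 1.76×10⁻³ Pa/m
Geostrophic balance (pressure-gradient force = Coriolis force):
V_g = (1/(fρ)) |∂P/∂n| = 1.76×10⁻³ / (1.37×10⁻⁴ × 0.682) = 18.8 m/s
Converting: 18.8 m/s × 1.944 = 37 knots

37 knots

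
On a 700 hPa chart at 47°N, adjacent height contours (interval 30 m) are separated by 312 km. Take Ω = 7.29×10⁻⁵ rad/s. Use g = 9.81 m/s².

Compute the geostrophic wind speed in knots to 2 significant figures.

Coriolis parameter at 47°N:
f = 2Ω sin φ = 2 × 7.29×10⁻⁵ × sin 47° = 1.07×10⁻⁴ s⁻¹
Height gradient: |∂Z/∂n| = 30 m / 312000 m = 9.62×10⁻⁵
On a pressure surface, geostrophic balance gives V_g = (g/f)|∂Z/∂n|:
V_g = 9.81 × 9.62×10⁻⁵ / 1.07×10⁻⁴ = 8.85 m/s
Converting: 8.85 m/s × 1.944 = 17 knots

17 knots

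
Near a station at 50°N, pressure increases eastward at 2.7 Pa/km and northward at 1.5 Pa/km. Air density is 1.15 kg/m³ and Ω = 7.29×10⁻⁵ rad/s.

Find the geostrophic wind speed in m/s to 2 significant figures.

24 m/s

Coriolis parameter at 50°N:
f = 2Ω sin φ = 2 × 7.29×10⁻⁵ × sin 50° = 1.12×10⁻⁴ s⁻¹
Component geostrophic relations (x east, y north):
u_g = −(1/(fρ)) ∂P/∂y,  v_g = (1/(fρ)) ∂P/∂x
u_g = −(1.5×10⁻³)/(1.12×10⁻⁴ × 1.15) = −11.7 m/s;  v_g = (2.7×10⁻³)/(1.12×10⁻⁴ × 1.15) = 21.0 m/s
|V_g| = √(u_g² + v_g²) = 24.0 m/s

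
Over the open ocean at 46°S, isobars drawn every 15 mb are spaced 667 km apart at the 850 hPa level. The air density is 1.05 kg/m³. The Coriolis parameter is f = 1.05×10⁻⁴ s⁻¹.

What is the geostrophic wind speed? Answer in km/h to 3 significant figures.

Pressure gradient: |∂P/∂n| = 1500 Pa / 667000 m = 2.25×10⁻³ Pa/m
Geostrophic balance (pressure-gradient force = Coriolis force):
V_g = (1/(fρ)) |∂P/∂n| = 2.25×10⁻³ / (1.05×10⁻⁴ × 1.05) = 20.4 m/s
Converting: 20.4 m/s × 3.6 = 73.4 km/h

73.4 km/h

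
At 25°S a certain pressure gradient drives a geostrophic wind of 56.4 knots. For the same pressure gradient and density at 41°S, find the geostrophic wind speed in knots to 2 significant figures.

With the same pressure gradient and density, V_g ∝ 1/f ∝ 1/sin φ.
V₂ = V₁ · sin φ₁ / sin φ₂ = 56.4 × sin 25° / sin 41°
V₂ = 56.4 × 0.4226/0.6561 = 36 knots

36 knots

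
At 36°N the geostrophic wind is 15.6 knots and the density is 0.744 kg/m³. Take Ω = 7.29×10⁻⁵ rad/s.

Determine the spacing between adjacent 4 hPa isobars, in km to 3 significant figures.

782 km

Coriolis parameter at 36°N:
f = 2Ω sin φ = 2 × 7.29×10⁻⁵ × sin 36° = 8.57×10⁻⁵ s⁻¹
Wind speed in SI: 15.6 knots = 8.03 m/s
Geostrophic balance rearranged: |∂P/∂n| = f ρ V_g
|∂P/∂n| = 8.57×10⁻⁵ × 0.744 × 8.03 = 5.12×10⁻⁴ Pa/m
Isobar spacing: Δn = ΔP/|∂P/∂n| = 400 Pa / 5.12×10⁻⁴ Pa/m = 781714 m ≈ 782 km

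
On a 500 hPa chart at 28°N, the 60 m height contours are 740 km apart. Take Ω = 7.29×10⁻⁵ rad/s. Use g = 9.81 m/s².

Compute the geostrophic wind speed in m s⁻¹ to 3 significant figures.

Coriolis parameter at 28°N:
f = 2Ω sin φ = 2 × 7.29×10⁻⁵ × sin 28° = 6.84×10⁻⁵ s⁻¹
Height gradient: |∂Z/∂n| = 60 m / 740000 m = 8.11×10⁻⁵
On a pressure surface, geostrophic balance gives V_g = (g/f)|∂Z/∂n|:
V_g = 9.81 × 8.11×10⁻⁵ / 6.84×10⁻⁵ = 11.6 m/s

11.6 m s⁻¹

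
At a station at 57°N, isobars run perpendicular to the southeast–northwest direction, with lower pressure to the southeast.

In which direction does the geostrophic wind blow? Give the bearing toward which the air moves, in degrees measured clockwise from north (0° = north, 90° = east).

225°

The pressure-gradient force points toward the southeast (bearing 135°).
Geostrophic balance: in the Northern Hemisphere the Coriolis force deflects motion to the right, so the geostrophic wind blows 90° to the right of the pressure-gradient force (low pressure on the left).
Rotating 135° by 90° clockwise gives 225° — the wind blows toward the southwest.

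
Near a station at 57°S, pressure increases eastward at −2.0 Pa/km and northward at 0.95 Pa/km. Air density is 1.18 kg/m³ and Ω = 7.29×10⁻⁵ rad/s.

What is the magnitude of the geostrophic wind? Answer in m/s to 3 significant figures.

15.3 m/s

Coriolis parameter at 57°S:
f = 2Ω sin φ = 2 × 7.29×10⁻⁵ × sin 57° = 1.22×10⁻⁴ s⁻¹
In the Southern Hemisphere f is negative: f = −1.22×10⁻⁴ s⁻¹.
Component geostrophic relations (x east, y north):
u_g = −(1/(fρ)) ∂P/∂y,  v_g = (1/(fρ)) ∂P/∂x
u_g = −(0.95×10⁻³)/(−1.22×10⁻⁴ × 1.18) = 6.58 m/s;  v_g = (−2.0×10⁻³)/(−1.22×10⁻⁴ × 1.18) = 13.9 m/s
|V_g| = √(u_g² + v_g²) = 15.3 m/s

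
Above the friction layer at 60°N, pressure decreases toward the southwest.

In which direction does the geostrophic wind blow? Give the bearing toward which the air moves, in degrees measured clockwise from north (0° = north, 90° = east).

The pressure-gradient force points toward the southwest (bearing 225°).
Geostrophic balance: in the Northern Hemisphere the Coriolis force deflects motion to the right, so the geostrophic wind blows 90° to the right of the pressure-gradient force (low pressure on the left).
Rotating 225° by 90° clockwise gives 315° — the wind blows toward the northwest.

315°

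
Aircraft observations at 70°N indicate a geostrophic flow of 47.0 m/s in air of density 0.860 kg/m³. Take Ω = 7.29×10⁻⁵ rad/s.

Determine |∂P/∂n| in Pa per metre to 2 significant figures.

5.5×10⁻³ Pa/m

Coriolis parameter at 70°N:
f = 2Ω sin φ = 2 × 7.29×10⁻⁵ × sin 70° = 1.37×10⁻⁴ s⁻¹
Geostrophic balance rearranged: |∂P/∂n| = f ρ V_g
|∂P/∂n| = 1.37×10⁻⁴ × 0.860 × 47.0 = 5.54×10⁻³ Pa/m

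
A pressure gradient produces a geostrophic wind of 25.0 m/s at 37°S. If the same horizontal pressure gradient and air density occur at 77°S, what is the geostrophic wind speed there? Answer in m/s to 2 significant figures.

15 m/s

With the same pressure gradient and density, V_g ∝ 1/f ∝ 1/sin φ.
V₂ = V₁ · sin φ₁ / sin φ₂ = 25.0 × sin 37° / sin 77°
V₂ = 25.0 × 0.6018/0.9744 = 15 m/s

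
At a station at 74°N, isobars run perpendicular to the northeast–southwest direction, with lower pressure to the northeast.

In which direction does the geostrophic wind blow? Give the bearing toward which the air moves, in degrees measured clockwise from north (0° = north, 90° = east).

135°

The pressure-gradient force points toward the northeast (bearing 045°).
Geostrophic balance: in the Northern Hemisphere the Coriolis force deflects motion to the right, so the geostrophic wind blows 90° to the right of the pressure-gradient force (low pressure on the left).
Rotating 045° by 90° clockwise gives 135° — the wind blows toward the southeast.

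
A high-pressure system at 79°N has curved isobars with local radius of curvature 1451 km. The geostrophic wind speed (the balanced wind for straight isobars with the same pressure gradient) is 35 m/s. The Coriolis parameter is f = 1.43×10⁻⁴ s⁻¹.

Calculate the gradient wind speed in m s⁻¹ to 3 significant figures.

44.6 m s⁻¹

Around a high, pressure-gradient force acts outward with centrifugal, so Coriolis balances both:
fV = (1/ρ)|∂P/∂n| + V²/R  →  V² − fR·V + fR·V_g = 0
With fR = 1.43×10⁻⁴ × 1451×10³ m = 207 m/s:
V = [fR − √((fR)² − 4 fR V_g)]/2 = [207 − √(207² − 4×207×35)]/2 = 44.6 m/s
Supergeostrophic (V > V_g = 35 m/s), as expected around a high.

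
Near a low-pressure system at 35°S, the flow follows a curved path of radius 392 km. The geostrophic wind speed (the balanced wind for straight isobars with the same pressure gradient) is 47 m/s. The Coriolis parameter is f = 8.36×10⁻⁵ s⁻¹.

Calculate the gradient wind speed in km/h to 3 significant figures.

94.1 km/h

Around a low, centrifugal force acts outward with Coriolis, so pressure-gradient force balances both:
(1/ρ)|∂P/∂n| = fV + V²/R  →  V² + fR·V − fR·V_g = 0
With fR = 8.36×10⁻⁵ × 392×10³ m = 32.8 m/s:
V = [−fR + √((fR)² + 4 fR V_g)]/2 = [−32.8 + √(32.8² + 4×32.8×47)]/2 = 26.1 m/s
Subgeostrophic (V < V_g = 47 m/s), as expected around a low.
Converting: 26.1 m/s × 3.6 = 94.1 km/h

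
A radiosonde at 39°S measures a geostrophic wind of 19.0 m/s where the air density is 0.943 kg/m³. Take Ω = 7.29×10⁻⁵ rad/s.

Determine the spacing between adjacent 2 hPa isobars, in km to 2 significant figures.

Coriolis parameter at 39°S:
f = 2Ω sin φ = 2 × 7.29×10⁻⁵ × sin 39° = 9.18×10⁻⁵ s⁻¹
Geostrophic balance rearranged: |∂P/∂n| = f ρ V_g
|∂P/∂n| = 9.18×10⁻⁵ × 0.943 × 19.0 = 1.64×10⁻³ Pa/m
Isobar spacing: Δn = ΔP/|∂P/∂n| = 200 Pa / 1.64×10⁻³ Pa/m = 121657 m ≈ 120 km

120 km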